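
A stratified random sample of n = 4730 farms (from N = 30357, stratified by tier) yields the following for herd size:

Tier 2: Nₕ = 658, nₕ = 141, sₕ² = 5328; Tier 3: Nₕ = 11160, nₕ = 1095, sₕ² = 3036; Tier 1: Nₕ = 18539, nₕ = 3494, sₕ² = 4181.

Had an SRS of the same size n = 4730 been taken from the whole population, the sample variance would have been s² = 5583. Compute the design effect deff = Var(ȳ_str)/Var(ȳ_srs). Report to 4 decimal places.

Var(ȳ_str) = Σ Wₕ²(1−fₕ)sₕ²/nₕ with Wₕ = Nₕ/30357:
  Tier 2: (658/30357)²·(1−141/658)·5328/141 = 0.013949025
  Tier 3: (11160/30357)²·(1−1095/11160)·3036/1095 = 0.33794647
  Tier 1: (18539/30357)²·(1−3494/18539)·4181/3494 = 0.36217466
  → Var(ȳ_str) = 0.71407016.
Var(ȳ_srs) = (1 − 4730/30357)·5583/4730 = 0.99642681.
deff = 0.71407016 / 0.99642681 = 0.7166.

0.7166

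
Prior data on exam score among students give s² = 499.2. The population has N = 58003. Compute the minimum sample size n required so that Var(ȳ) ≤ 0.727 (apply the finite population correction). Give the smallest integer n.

679

Without fpc, n₀ = s²/D = 499.2/0.727 = 686.6575.
With fpc, (1 − n/N)·s²/n ≤ D requires n ≥ n₀/(1 + n₀/N) = 686.6575/(1 + 686.6575/58003) = 678.6237.
Rounding up, n = 679.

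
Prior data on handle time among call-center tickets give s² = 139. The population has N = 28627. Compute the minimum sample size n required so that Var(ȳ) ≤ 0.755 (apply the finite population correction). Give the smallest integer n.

Without fpc, n₀ = s²/D = 139/0.755 = 184.1060.
With fpc, (1 − n/N)·s²/n ≤ D requires n ≥ n₀/(1 + n₀/N) = 184.1060/(1 + 184.1060/28627) = 182.9295.
Rounding up, n = 183.

183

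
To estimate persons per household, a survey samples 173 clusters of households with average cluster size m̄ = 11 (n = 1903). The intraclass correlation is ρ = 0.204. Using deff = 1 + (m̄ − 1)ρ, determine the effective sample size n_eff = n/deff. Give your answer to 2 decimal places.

625.99

deff = 1 + (11 − 1)·0.204 = 1 + 2.04 = 3.04.
n_eff = 1903 / 3.04 = 625.99.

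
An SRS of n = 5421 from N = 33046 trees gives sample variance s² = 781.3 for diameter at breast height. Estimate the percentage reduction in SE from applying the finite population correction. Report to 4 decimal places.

f = n/N = 5421/33046 = 0.16404406.
SE_no-fpc = √(s²/n) = 0.37963759; SE_fpc = √((1−f)s²/n) = 0.34710503.
Ratio = √(1−f) = 0.91430626. Reduction = 100·(1 − 0.91430626) = 8.5694%.

8.5694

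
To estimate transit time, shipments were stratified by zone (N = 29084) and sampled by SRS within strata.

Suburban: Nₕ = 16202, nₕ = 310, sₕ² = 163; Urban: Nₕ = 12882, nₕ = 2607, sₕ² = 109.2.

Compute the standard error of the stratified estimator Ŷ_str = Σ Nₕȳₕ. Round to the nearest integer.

11871

Var(Ŷ_str) = Σₕ Nₕ²(1 − fₕ)sₕ²/nₕ.
Suburban: 16202²·(1 − 310/16202)·163/310 = 1.3538579 × 10^8.
Urban: 12882²·(1 − 2607/12882)·109.2/2607 = 5.5443001 × 10^6.
Sum = 1.4093009 × 10^8.
SE = √(1.4093009 × 10^8) = 11871.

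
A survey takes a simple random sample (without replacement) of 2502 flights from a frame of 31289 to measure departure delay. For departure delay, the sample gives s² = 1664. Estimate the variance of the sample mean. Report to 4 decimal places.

0.6119

Under SRS without replacement, Var(ȳ) = (1 − f)·s²/n with f = n/N = 2502/31289 = 0.07996420.
Var(ȳ) = (1 − 0.07996420)·1664/2502 = 0.92003580·0.66506795 = 0.61188632.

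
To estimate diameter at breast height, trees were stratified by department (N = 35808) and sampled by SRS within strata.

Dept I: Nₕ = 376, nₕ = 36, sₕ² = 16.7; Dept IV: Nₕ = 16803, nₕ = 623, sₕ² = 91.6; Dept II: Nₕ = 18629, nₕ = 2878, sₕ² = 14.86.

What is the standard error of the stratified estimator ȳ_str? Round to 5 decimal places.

0.18001

Var(ȳ_str) = Σₕ Wₕ²(1 − fₕ)sₕ²/nₕ with Wₕ = Nₕ/N, N = 35808.
Dept I: Wₕ = 0.01050045; term = 0.01050045²·(1 − 0.09574468)·16.7/36 = 4.6250944 × 10^-5.
Dept IV: Wₕ = 0.46925268; term = 0.46925268²·(1 − 0.03707671)·91.6/623 = 0.031175444.
Dept II: Wₕ = 0.52024687; term = 0.52024687²·(1 − 0.15449031)·14.86/2878 = 0.0011815866.
Sum = 0.032403282.
SE = √(0.032403282) = 0.18001.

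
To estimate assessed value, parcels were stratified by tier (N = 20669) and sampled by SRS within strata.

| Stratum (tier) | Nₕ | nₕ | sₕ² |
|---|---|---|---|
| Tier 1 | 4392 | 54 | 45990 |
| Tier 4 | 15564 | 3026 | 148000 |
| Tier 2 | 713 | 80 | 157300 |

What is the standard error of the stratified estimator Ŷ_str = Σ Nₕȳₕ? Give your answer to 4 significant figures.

163300

Var(Ŷ_str) = Σₕ Nₕ²(1 − fₕ)sₕ²/nₕ.
Tier 1: 4392²·(1 − 54/4392)·45990/54 = 1.6226376 × 10^10.
Tier 4: 15564²·(1 − 3026/15564)·148000/3026 = 9.5442604 × 10^9.
Tier 2: 713²·(1 − 80/713)·157300/80 = 8.8742565 × 10^8.
Sum = 2.6658062 × 10^10.
SE = √(2.6658062 × 10^10) = 163300.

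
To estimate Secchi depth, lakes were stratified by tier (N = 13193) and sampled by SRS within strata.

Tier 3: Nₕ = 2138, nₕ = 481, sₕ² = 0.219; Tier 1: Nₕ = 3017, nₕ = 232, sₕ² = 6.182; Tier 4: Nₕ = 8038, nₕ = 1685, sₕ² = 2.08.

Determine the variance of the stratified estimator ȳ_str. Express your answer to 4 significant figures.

0.001658

Var(ȳ_str) = Σₕ Wₕ²(1 − fₕ)sₕ²/nₕ with Wₕ = Nₕ/N, N = 13193.
Tier 3: Wₕ = 0.16205564; term = 0.16205564²·(1 − 0.22497661)·0.219/481 = 9.2670632 × 10^-6.
Tier 1: Wₕ = 0.22868188; term = 0.22868188²·(1 − 0.07689758)·6.182/232 = 0.0012863359.
Tier 4: Wₕ = 0.60926249; term = 0.60926249²·(1 − 0.20962926)·2.08/1685 = 3.6216224 × 10^-4.
Sum = 0.0016577652.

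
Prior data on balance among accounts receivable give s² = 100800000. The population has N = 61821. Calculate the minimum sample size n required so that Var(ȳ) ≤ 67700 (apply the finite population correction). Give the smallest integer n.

Without fpc, n₀ = s²/D = 100800000/67700 = 1488.9217.
With fpc, (1 − n/N)·s²/n ≤ D requires n ≥ n₀/(1 + n₀/N) = 1488.9217/(1 + 1488.9217/61821) = 1453.9053.
Rounding up, n = 1454.

1454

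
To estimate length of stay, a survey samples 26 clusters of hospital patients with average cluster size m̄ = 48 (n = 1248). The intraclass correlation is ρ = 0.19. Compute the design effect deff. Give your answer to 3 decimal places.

9.930

deff = 1 + (48 − 1)·0.19 = 1 + 8.93 = 9.93.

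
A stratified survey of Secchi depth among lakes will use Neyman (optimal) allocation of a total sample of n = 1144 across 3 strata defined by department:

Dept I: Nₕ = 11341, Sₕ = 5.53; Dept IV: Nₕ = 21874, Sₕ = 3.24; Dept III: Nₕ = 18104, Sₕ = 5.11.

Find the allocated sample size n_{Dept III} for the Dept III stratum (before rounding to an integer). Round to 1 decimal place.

Neyman allocation: nₕ = n·NₕSₕ / Σⱼ NⱼSⱼ.
Σ NⱼSⱼ = 11341·5.53 + 21874·3.24 + 18104·5.11 = 226098.93.
n_{Dept III} = 1144·18104·5.11 / 226098.93 = 468.1.

468.1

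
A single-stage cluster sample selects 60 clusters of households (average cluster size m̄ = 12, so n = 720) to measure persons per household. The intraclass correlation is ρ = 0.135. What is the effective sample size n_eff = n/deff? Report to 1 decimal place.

deff = 1 + (12 − 1)·0.135 = 1 + 1.485 = 2.485.
n_eff = 720 / 2.485 = 289.7.

289.7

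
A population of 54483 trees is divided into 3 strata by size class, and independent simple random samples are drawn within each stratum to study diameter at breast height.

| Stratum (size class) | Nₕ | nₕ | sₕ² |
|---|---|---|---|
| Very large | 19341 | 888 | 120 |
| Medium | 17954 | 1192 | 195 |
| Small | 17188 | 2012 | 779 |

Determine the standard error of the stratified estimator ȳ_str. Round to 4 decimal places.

Var(ȳ_str) = Σₕ Wₕ²(1 − fₕ)sₕ²/nₕ with Wₕ = Nₕ/N, N = 54483.
Very large: Wₕ = 0.35499147; term = 0.35499147²·(1 − 0.04591283)·120/888 = 0.01624771.
Medium: Wₕ = 0.32953398; term = 0.32953398²·(1 − 0.06639189)·195/1192 = 0.016585302.
Small: Wₕ = 0.31547455; term = 0.31547455²·(1 − 0.11705841)·779/2012 = 0.034022805.
Sum = 0.066855817.
SE = √(0.066855817) = 0.2586.

0.2586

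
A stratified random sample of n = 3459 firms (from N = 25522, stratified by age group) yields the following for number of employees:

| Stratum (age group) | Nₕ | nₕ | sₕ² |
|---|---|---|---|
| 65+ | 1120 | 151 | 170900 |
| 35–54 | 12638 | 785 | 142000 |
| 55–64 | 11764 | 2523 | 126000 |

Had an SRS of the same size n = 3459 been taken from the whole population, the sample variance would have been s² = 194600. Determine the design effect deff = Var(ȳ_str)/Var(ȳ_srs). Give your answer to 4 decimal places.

Var(ȳ_str) = Σ Wₕ²(1−fₕ)sₕ²/nₕ with Wₕ = Nₕ/25522:
  65+: (1120/25522)²·(1−151/1120)·170900/151 = 1.8857213
  35–54: (12638/25522)²·(1−785/12638)·142000/785 = 41.600247
  55–64: (11764/25522)²·(1−2523/11764)·126000/2523 = 8.3348516
  → Var(ȳ_str) = 51.82082.
Var(ȳ_srs) = (1 − 3459/25522)·194600/3459 = 48.63424.
deff = 51.82082 / 48.63424 = 1.0655.

1.0655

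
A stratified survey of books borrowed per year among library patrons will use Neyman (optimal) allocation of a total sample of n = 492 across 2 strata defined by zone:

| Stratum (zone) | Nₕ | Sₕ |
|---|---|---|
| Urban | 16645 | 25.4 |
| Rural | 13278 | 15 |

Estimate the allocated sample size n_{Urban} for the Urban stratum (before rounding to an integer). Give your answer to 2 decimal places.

334.45

Neyman allocation: nₕ = n·NₕSₕ / Σⱼ NⱼSⱼ.
Σ NⱼSⱼ = 16645·25.4 + 13278·15 = 621953.
n_{Urban} = 492·16645·25.4 / 621953 = 334.45.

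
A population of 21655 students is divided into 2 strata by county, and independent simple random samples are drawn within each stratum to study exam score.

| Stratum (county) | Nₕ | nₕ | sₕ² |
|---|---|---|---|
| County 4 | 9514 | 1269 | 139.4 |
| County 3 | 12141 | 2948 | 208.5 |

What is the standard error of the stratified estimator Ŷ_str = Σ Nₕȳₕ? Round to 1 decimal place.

Var(Ŷ_str) = Σₕ Nₕ²(1 − fₕ)sₕ²/nₕ.
County 4: 9514²·(1 − 1269/9514)·139.4/1269 = 8.6169775 × 10^6.
County 3: 12141²·(1 − 2948/12141)·208.5/2948 = 7.893876 × 10^6.
Sum = 1.6510854 × 10^7.
SE = √(1.6510854 × 10^7) = 4063.4.

4063.4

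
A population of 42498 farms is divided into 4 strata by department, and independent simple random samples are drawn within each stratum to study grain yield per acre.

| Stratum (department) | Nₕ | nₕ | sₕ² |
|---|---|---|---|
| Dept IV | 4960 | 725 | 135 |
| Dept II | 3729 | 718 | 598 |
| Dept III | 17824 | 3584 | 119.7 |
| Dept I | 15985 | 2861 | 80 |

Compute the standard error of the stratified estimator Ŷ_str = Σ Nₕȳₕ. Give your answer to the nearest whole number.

Var(Ŷ_str) = Σₕ Nₕ²(1 − fₕ)sₕ²/nₕ.
Dept IV: 4960²·(1 − 725/4960)·135/725 = 3.9113876 × 10^6.
Dept II: 3729²·(1 − 718/3729)·598/718 = 9.3514699 × 10^6.
Dept III: 17824²·(1 − 3584/17824)·119.7/3584 = 8.476983 × 10^6.
Dept I: 15985²·(1 − 2861/15985)·80/2861 = 5.8661207 × 10^6.
Sum = 2.7605961 × 10^7.
SE = √(2.7605961 × 10^7) = 5254.

5254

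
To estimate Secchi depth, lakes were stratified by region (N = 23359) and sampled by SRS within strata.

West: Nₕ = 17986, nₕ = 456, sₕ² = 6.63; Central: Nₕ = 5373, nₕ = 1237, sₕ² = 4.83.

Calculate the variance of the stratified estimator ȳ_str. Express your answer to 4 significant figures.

Var(ȳ_str) = Σₕ Wₕ²(1 − fₕ)sₕ²/nₕ with Wₕ = Nₕ/N, N = 23359.
West: Wₕ = 0.76998159; term = 0.76998159²·(1 − 0.02535305)·6.63/456 = 0.0084014974.
Central: Wₕ = 0.23001841; term = 0.23001841²·(1 − 0.23022520)·4.83/1237 = 1.5902533 × 10^-4.
Sum = 0.0085605227.

0.008561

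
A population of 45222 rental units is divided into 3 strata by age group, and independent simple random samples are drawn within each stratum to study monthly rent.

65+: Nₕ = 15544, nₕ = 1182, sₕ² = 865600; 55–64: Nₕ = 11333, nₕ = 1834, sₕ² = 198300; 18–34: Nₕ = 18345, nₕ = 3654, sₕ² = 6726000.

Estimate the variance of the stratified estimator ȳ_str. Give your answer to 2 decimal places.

Var(ȳ_str) = Σₕ Wₕ²(1 − fₕ)sₕ²/nₕ with Wₕ = Nₕ/N, N = 45222.
65+: Wₕ = 0.34372650; term = 0.34372650²·(1 − 0.07604220)·865600/1182 = 79.942541.
55–64: Wₕ = 0.25060811; term = 0.25060811²·(1 − 0.16182829)·198300/1834 = 5.6917606.
18–34: Wₕ = 0.40566538; term = 0.40566538²·(1 − 0.19918234)·6726000/3654 = 242.5816.
Sum = 328.2159.

328.22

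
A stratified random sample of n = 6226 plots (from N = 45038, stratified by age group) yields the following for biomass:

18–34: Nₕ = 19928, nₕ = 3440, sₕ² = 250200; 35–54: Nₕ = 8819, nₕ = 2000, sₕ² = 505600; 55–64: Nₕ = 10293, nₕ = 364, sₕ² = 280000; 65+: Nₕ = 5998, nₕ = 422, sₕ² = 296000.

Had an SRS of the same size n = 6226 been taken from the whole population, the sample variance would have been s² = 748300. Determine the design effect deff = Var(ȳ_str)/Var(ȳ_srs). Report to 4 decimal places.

0.6720

Var(ȳ_str) = Σ Wₕ²(1−fₕ)sₕ²/nₕ with Wₕ = Nₕ/45038:
  18–34: (19928/45038)²·(1−3440/19928)·250200/3440 = 11.781548
  35–54: (8819/45038)²·(1−2000/8819)·505600/2000 = 7.4947804
  55–64: (10293/45038)²·(1−364/10293)·280000/364 = 38.756624
  65+: (5998/45038)²·(1−422/5998)·296000/422 = 11.565124
  → Var(ȳ_str) = 69.598076.
Var(ȳ_srs) = (1 − 6226/45038)·748300/6226 = 103.57467.
deff = 69.598076 / 103.57467 = 0.6720.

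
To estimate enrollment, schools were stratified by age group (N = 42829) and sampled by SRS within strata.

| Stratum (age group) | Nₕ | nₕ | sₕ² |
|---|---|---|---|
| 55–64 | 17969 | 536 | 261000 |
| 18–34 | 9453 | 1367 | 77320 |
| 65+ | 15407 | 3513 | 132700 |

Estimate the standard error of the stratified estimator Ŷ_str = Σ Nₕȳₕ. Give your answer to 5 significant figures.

404700

Var(Ŷ_str) = Σₕ Nₕ²(1 − fₕ)sₕ²/nₕ.
55–64: 17969²·(1 − 536/17969)·261000/536 = 1.5253579 × 10^11.
18–34: 9453²·(1 − 1367/9453)·77320/1367 = 4.323413 × 10^9.
65+: 15407²·(1 − 3513/15407)·132700/3513 = 6.9221147 × 10^9.
Sum = 1.6378132 × 10^11.
SE = √(1.6378132 × 10^11) = 404700.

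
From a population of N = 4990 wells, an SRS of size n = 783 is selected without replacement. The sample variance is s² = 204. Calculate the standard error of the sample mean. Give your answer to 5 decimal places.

Under SRS without replacement, Var(ȳ) = (1 − f)·s²/n with f = n/N = 783/4990 = 0.15691383.
Var(ȳ) = (1 − 0.15691383)·204/783 = 0.84308617·0.2605364 = 0.21965463.
SE(ȳ) = √(0.21965463) = 0.46867.

0.46867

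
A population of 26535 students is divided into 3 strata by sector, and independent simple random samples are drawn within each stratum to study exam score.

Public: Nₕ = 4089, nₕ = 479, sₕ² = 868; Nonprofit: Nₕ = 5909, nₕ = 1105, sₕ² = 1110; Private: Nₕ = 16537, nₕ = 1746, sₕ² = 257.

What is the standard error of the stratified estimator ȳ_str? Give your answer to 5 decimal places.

Var(ȳ_str) = Σₕ Wₕ²(1 − fₕ)sₕ²/nₕ with Wₕ = Nₕ/N, N = 26535.
Public: Wₕ = 0.15409836; term = 0.15409836²·(1 − 0.11714356)·868/479 = 0.037990092.
Nonprofit: Wₕ = 0.22268702; term = 0.22268702²·(1 − 0.18700288)·1110/1105 = 0.040498553.
Private: Wₕ = 0.62321462; term = 0.62321462²·(1 − 0.10558142)·257/1746 = 0.051133434.
Sum = 0.12962208.
SE = √(0.12962208) = 0.36003.

0.36003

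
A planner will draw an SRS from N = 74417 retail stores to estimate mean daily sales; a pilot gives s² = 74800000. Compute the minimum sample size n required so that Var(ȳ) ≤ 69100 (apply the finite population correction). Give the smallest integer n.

1067

Without fpc, n₀ = s²/D = 74800000/69100 = 1082.4891.
With fpc, (1 − n/N)·s²/n ≤ D requires n ≥ n₀/(1 + n₀/N) = 1082.4891/(1 + 1082.4891/74417) = 1066.9687.
Rounding up, n = 1067.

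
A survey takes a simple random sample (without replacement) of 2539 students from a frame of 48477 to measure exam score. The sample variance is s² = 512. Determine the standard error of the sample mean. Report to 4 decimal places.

0.4371

Under SRS without replacement, Var(ȳ) = (1 − f)·s²/n with f = n/N = 2539/48477 = 0.05237535.
Var(ȳ) = (1 − 0.05237535)·512/2539 = 0.94762465·0.20165419 = 0.19109248.
SE(ȳ) = √(0.19109248) = 0.4371.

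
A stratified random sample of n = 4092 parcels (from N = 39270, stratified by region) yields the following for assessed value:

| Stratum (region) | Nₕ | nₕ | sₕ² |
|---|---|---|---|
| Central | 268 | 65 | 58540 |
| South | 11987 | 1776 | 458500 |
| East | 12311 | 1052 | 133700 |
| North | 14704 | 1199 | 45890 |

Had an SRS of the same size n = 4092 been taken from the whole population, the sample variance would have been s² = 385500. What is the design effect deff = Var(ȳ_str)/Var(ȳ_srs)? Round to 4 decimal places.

0.4369

Var(ȳ_str) = Σ Wₕ²(1−fₕ)sₕ²/nₕ with Wₕ = Nₕ/39270:
  Central: (268/39270)²·(1−65/268)·58540/65 = 0.031772281
  South: (11987/39270)²·(1−1776/11987)·458500/1776 = 20.490538
  East: (12311/39270)²·(1−1052/12311)·133700/1052 = 11.42318
  North: (14704/39270)²·(1−1199/14704)·45890/1199 = 4.9284137
  → Var(ȳ_str) = 36.873904.
Var(ȳ_srs) = (1 − 4092/39270)·385500/4092 = 84.391557.
deff = 36.873904 / 84.391557 = 0.4369.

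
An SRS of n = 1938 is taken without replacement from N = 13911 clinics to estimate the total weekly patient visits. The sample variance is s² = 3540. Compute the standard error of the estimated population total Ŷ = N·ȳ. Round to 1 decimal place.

17442.4

Var(Ŷ) = N²·Var(ȳ) = N²·(1 − n/N)·s²/n.
f = 1938/13911 = 0.13931421; Var(ȳ) = 0.86068579·3540/1938 = 1.5721505.
Var(Ŷ) = 13911² · 1.5721505 = 3.0423615 × 10^8.
SE(Ŷ) = √(3.0423615 × 10^8) = 17442.4.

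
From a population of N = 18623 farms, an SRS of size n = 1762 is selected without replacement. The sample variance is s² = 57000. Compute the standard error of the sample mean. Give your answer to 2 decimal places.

5.41

Under SRS without replacement, Var(ȳ) = (1 − f)·s²/n with f = n/N = 1762/18623 = 0.09461419.
Var(ȳ) = (1 − 0.09461419)·57000/1762 = 0.90538581·32.349603 = 29.288871.
SE(ȳ) = √(29.288871) = 5.41.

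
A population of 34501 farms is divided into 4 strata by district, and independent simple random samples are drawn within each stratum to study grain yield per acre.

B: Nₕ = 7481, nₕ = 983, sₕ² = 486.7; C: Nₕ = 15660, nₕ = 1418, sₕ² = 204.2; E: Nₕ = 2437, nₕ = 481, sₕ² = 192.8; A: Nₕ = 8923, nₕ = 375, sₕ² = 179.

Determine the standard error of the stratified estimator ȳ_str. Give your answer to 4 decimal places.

0.2818

Var(ȳ_str) = Σₕ Wₕ²(1 − fₕ)sₕ²/nₕ with Wₕ = Nₕ/N, N = 34501.
B: Wₕ = 0.21683429; term = 0.21683429²·(1 − 0.13139955)·486.7/983 = 0.020220124.
C: Wₕ = 0.45389989; term = 0.45389989²·(1 − 0.09054917)·204.2/1418 = 0.026982295.
E: Wₕ = 0.07063563; term = 0.07063563²·(1 − 0.19737382)·192.8/481 = 0.0016051771.
A: Wₕ = 0.25863018; term = 0.25863018²·(1 − 0.04202622)·179/375 = 0.030586783.
Sum = 0.079394379.
SE = √(0.079394379) = 0.2818.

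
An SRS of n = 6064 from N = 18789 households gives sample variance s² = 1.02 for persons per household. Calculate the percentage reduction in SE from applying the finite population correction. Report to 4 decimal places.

17.7043

f = n/N = 6064/18789 = 0.32274203.
SE_no-fpc = √(s²/n) = 0.012969418; SE_fpc = √((1−f)s²/n) = 0.010673271.
Ratio = √(1−f) = 0.82295685. Reduction = 100·(1 − 0.82295685) = 17.7043%.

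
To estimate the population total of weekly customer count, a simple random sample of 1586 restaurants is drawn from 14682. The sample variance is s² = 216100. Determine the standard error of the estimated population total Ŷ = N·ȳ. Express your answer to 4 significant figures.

Var(Ŷ) = N²·Var(ȳ) = N²·(1 − n/N)·s²/n.
f = 1586/14682 = 0.10802343; Var(ȳ) = 0.89197657·216100/1586 = 121.53603.
Var(Ŷ) = 14682² · 121.53603 = 2.6198443 × 10^10.
SE(Ŷ) = √(2.6198443 × 10^10) = 161900.

161900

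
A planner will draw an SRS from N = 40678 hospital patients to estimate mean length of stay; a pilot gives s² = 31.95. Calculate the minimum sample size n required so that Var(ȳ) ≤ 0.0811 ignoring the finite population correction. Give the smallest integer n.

Without fpc, n₀ = s²/D = 31.95/0.0811 = 393.9581.
Rounding up, n = 394.

394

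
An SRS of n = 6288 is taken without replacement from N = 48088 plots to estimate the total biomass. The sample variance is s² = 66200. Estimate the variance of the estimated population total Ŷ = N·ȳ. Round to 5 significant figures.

Var(Ŷ) = N²·Var(ȳ) = N²·(1 − n/N)·s²/n.
f = 6288/48088 = 0.13076027; Var(ȳ) = 0.86923973·66200/6288 = 9.151347.
Var(Ŷ) = 48088² · 9.151347 = 2.1162085 × 10^10.

2.1162 × 10^10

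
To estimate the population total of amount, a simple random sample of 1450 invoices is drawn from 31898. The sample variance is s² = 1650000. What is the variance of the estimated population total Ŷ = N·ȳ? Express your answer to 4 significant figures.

Var(Ŷ) = N²·Var(ȳ) = N²·(1 − n/N)·s²/n.
f = 1450/31898 = 0.04545740; Var(ȳ) = 0.95454260·1650000/1450 = 1086.2037.
Var(Ŷ) = 31898² · 1086.2037 = 1.1051932 × 10^12.

1.105 × 10^12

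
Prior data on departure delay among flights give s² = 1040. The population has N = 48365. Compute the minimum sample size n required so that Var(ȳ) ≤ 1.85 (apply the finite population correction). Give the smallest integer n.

556

Without fpc, n₀ = s²/D = 1040/1.85 = 562.1622.
With fpc, (1 − n/N)·s²/n ≤ D requires n ≥ n₀/(1 + n₀/N) = 562.1622/(1 + 562.1622/48365) = 555.7031.
Rounding up, n = 556.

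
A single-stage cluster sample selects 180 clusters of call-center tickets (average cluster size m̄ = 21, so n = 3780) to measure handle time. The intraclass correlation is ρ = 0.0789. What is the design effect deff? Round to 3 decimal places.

2.578

deff = 1 + (21 − 1)·0.0789 = 1 + 1.578 = 2.578.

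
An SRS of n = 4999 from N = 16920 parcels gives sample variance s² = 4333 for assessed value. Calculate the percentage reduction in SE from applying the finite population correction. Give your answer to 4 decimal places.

f = n/N = 4999/16920 = 0.29544917.
SE_no-fpc = √(s²/n) = 0.93100664; SE_fpc = √((1−f)s²/n) = 0.78146394.
Ratio = √(1−f) = 0.83937526. Reduction = 100·(1 − 0.83937526) = 16.0625%.

16.0625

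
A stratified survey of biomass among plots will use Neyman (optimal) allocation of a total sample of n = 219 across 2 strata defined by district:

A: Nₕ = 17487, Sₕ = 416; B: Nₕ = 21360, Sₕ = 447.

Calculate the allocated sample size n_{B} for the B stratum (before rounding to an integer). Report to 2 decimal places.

124.30

Neyman allocation: nₕ = n·NₕSₕ / Σⱼ NⱼSⱼ.
Σ NⱼSⱼ = 17487·416 + 21360·447 = 1.6822512 × 10^7.
n_{B} = 219·21360·447 / (1.6822512 × 10^7) = 124.30.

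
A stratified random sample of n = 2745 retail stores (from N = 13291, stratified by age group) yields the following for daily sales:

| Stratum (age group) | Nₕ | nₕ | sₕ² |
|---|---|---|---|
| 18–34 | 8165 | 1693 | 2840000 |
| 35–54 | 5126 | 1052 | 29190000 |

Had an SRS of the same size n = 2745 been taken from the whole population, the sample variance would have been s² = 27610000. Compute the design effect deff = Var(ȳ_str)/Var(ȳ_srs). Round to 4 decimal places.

Var(ȳ_str) = Σ Wₕ²(1−fₕ)sₕ²/nₕ with Wₕ = Nₕ/13291:
  18–34: (8165/13291)²·(1−1693/8165)·2840000/1693 = 501.81168
  35–54: (5126/13291)²·(1−1052/5126)·29190000/1052 = 3280.2177
  → Var(ȳ_str) = 3782.0294.
Var(ȳ_srs) = (1 − 2745/13291)·27610000/2745 = 7980.9422.
deff = 3782.0294 / 7980.9422 = 0.4739.

0.4739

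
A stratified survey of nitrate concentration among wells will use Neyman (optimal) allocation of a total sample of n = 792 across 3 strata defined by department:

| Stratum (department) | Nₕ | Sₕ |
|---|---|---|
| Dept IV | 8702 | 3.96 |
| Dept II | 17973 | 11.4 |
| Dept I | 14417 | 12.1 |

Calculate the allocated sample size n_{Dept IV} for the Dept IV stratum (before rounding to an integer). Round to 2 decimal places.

Neyman allocation: nₕ = n·NₕSₕ / Σⱼ NⱼSⱼ.
Σ NⱼSⱼ = 8702·3.96 + 17973·11.4 + 14417·12.1 = 413797.82.
n_{Dept IV} = 792·8702·3.96 / 413797.82 = 65.96.

65.96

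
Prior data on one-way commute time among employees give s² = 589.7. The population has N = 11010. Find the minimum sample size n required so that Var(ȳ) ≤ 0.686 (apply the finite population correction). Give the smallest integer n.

798

Without fpc, n₀ = s²/D = 589.7/0.686 = 859.6210.
With fpc, (1 − n/N)·s²/n ≤ D requires n ≥ n₀/(1 + n₀/N) = 859.6210/(1 + 859.6210/11010) = 797.3656.
Rounding up, n = 798.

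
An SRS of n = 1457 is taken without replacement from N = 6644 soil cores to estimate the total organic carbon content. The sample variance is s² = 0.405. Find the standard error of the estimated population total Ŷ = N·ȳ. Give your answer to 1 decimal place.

97.9

Var(Ŷ) = N²·Var(ȳ) = N²·(1 − n/N)·s²/n.
f = 1457/6644 = 0.21929561; Var(ȳ) = 0.78070439·0.405/1457 = 2.1701117 × 10^-4.
Var(Ŷ) = 6644² · (2.1701117 × 10^-4) = 9579.4668.
SE(Ŷ) = √(9579.4668) = 97.9.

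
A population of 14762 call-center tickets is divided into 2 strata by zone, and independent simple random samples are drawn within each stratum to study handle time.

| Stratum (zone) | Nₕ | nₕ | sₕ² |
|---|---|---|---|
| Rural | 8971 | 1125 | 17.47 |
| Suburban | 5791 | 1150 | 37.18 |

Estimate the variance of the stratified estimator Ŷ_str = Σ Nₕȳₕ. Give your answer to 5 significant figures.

Var(Ŷ_str) = Σₕ Nₕ²(1 − fₕ)sₕ²/nₕ.
Rural: 8971²·(1 − 1125/8971)·17.47/1125 = 1.0930236 × 10^6.
Suburban: 5791²·(1 − 1150/5791)·37.18/1150 = 868913.77.
Sum = 1.9619374 × 10^6.

1.9619 × 10^6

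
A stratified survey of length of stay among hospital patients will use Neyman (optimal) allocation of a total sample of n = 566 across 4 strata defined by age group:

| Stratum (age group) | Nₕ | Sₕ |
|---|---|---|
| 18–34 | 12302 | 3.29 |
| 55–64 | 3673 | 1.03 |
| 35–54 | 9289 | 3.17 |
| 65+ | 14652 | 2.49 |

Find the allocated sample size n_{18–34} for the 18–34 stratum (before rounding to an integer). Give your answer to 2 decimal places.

207.90

Neyman allocation: nₕ = n·NₕSₕ / Σⱼ NⱼSⱼ.
Σ NⱼSⱼ = 12302·3.29 + 3673·1.03 + 9289·3.17 + 14652·2.49 = 110186.38.
n_{18–34} = 566·12302·3.29 / 110186.38 = 207.90.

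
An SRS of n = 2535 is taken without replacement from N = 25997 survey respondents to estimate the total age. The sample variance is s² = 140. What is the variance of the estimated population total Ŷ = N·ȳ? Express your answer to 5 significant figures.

3.3685 × 10^7

Var(Ŷ) = N²·Var(ȳ) = N²·(1 − n/N)·s²/n.
f = 2535/25997 = 0.09751125; Var(ȳ) = 0.90248875·140/2535 = 0.049841588.
Var(Ŷ) = 25997² · 0.049841588 = 3.3685139 × 10^7.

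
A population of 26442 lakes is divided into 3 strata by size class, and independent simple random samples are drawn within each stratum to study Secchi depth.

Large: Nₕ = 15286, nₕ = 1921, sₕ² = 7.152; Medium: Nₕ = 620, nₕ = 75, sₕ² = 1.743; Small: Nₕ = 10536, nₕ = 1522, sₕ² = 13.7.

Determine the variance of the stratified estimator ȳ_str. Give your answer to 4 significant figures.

Var(ȳ_str) = Σₕ Wₕ²(1 − fₕ)sₕ²/nₕ with Wₕ = Nₕ/N, N = 26442.
Large: Wₕ = 0.57809545; term = 0.57809545²·(1 − 0.12567055)·7.152/1921 = 0.0010878634.
Medium: Wₕ = 0.02344755; term = 0.02344755²·(1 − 0.12096774)·1.743/75 = 1.1231447 × 10^-5.
Small: Wₕ = 0.39845700; term = 0.39845700²·(1 − 0.14445710)·13.7/1522 = 0.0012226739.
Sum = 0.0023217687.

0.002322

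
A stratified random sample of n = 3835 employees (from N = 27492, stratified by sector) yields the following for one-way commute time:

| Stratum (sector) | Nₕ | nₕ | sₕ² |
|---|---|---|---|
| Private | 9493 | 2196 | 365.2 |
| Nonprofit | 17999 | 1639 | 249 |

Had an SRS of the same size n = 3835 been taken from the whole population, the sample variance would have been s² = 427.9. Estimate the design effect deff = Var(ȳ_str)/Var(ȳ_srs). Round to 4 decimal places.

Var(ȳ_str) = Σ Wₕ²(1−fₕ)sₕ²/nₕ with Wₕ = Nₕ/27492:
  Private: (9493/27492)²·(1−2196/9493)·365.2/2196 = 0.015241706
  Nonprofit: (17999/27492)²·(1−1639/17999)·249/1639 = 0.059188781
  → Var(ȳ_str) = 0.074430487.
Var(ȳ_srs) = (1 − 3835/27492)·427.9/3835 = 0.096013047.
deff = 0.074430487 / 0.096013047 = 0.7752.

0.7752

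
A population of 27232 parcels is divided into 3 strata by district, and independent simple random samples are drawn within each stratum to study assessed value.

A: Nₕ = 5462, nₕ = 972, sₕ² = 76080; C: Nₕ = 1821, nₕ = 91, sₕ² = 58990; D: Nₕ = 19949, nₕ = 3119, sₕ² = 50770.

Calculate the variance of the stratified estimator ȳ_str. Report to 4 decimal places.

Var(ȳ_str) = Σₕ Wₕ²(1 − fₕ)sₕ²/nₕ with Wₕ = Nₕ/N, N = 27232.
A: Wₕ = 0.20057286; term = 0.20057286²·(1 − 0.17795679)·76080/972 = 2.5884704.
C: Wₕ = 0.06686986; term = 0.06686986²·(1 − 0.04997254)·58990/91 = 2.75381.
D: Wₕ = 0.73255729; term = 0.73255729²·(1 − 0.15634869)·50770/3119 = 7.3694989.
Sum = 12.711779.

12.7118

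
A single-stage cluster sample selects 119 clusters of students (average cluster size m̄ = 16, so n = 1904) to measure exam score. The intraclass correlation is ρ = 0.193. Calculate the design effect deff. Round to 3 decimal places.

deff = 1 + (16 − 1)·0.193 = 1 + 2.895 = 3.895.

3.895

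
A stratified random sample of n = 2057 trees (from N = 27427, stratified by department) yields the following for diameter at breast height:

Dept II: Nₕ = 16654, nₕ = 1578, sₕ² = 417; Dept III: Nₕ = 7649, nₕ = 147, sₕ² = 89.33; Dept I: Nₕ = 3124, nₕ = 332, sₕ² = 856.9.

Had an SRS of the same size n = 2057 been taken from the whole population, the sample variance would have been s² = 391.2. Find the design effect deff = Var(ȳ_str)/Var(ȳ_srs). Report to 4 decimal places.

Var(ȳ_str) = Σ Wₕ²(1−fₕ)sₕ²/nₕ with Wₕ = Nₕ/27427:
  Dept II: (16654/27427)²·(1−1578/16654)·417/1578 = 0.088201736
  Dept III: (7649/27427)²·(1−147/7649)·89.33/147 = 0.04635591
  Dept I: (3124/27427)²·(1−332/3124)·856.9/332 = 0.029926911
  → Var(ȳ_str) = 0.16448456.
Var(ȳ_srs) = (1 − 2057/27427)·391.2/2057 = 0.17591656.
deff = 0.16448456 / 0.17591656 = 0.9350.

0.9350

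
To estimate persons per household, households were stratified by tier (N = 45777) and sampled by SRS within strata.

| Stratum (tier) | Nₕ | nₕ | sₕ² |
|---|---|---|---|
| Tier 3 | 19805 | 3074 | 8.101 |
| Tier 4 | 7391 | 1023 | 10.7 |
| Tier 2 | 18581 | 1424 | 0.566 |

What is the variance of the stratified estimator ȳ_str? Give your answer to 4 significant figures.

7.121 × 10^-4

Var(ȳ_str) = Σₕ Wₕ²(1 − fₕ)sₕ²/nₕ with Wₕ = Nₕ/N, N = 45777.
Tier 3: Wₕ = 0.43264085; term = 0.43264085²·(1 − 0.15521333)·8.101/3074 = 4.1671282 × 10^-4.
Tier 4: Wₕ = 0.16145663; term = 0.16145663²·(1 − 0.13841158)·10.7/1023 = 2.3491987 × 10^-4.
Tier 2: Wₕ = 0.40590253; term = 0.40590253²·(1 − 0.07663743)·0.566/1424 = 6.0467529 × 10^-5.
Sum = 7.1210022 × 10^-4.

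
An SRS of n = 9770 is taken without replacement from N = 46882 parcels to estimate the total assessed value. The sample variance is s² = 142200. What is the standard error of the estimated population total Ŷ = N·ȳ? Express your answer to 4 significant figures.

159100

Var(Ŷ) = N²·Var(ȳ) = N²·(1 − n/N)·s²/n.
f = 9770/46882 = 0.20839555; Var(ȳ) = 0.79160445·142200/9770 = 11.521612.
Var(Ŷ) = 46882² · 11.521612 = 2.5323604 × 10^10.
SE(Ŷ) = √(2.5323604 × 10^10) = 159100.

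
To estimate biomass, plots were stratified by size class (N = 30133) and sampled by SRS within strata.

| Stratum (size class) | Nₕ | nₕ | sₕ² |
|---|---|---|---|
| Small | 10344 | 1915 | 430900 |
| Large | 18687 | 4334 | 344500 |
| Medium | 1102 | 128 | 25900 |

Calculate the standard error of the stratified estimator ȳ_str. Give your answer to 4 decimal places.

6.7324

Var(ȳ_str) = Σₕ Wₕ²(1 − fₕ)sₕ²/nₕ with Wₕ = Nₕ/N, N = 30133.
Small: Wₕ = 0.34327813; term = 0.34327813²·(1 − 0.18513148)·430900/1915 = 21.606655.
Large: Wₕ = 0.62015067; term = 0.62015067²·(1 − 0.23192594)·344500/4334 = 23.479987.
Medium: Wₕ = 0.03657120; term = 0.03657120²·(1 − 0.11615245)·25900/128 = 0.23919142.
Sum = 45.325833.
SE = √(45.325833) = 6.7324.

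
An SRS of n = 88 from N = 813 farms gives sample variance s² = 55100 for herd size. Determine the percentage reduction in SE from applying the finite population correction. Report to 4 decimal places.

5.5670

f = n/N = 88/813 = 0.10824108.
SE_no-fpc = √(s²/n) = 25.022717; SE_fpc = √((1−f)s²/n) = 23.629699.
Ratio = √(1−f) = 0.94432988. Reduction = 100·(1 − 0.94432988) = 5.5670%.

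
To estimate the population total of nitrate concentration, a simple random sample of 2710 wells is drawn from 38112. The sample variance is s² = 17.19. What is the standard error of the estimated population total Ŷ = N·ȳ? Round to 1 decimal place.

2925.5

Var(Ŷ) = N²·Var(ȳ) = N²·(1 − n/N)·s²/n.
f = 2710/38112 = 0.07110621; Var(ȳ) = 0.92889379·17.19/2710 = 0.0058921344.
Var(Ŷ) = 38112² · 0.0058921344 = 8.5584698 × 10^6.
SE(Ŷ) = √(8.5584698 × 10^6) = 2925.5.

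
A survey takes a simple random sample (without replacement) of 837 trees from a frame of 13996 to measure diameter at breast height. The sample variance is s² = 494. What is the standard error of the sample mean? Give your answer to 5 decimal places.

Under SRS without replacement, Var(ȳ) = (1 − f)·s²/n with f = n/N = 837/13996 = 0.05980280.
Var(ȳ) = (1 − 0.05980280)·494/837 = 0.94019720·0.59020311 = 0.55490731.
SE(ȳ) = √(0.55490731) = 0.74492.

0.74492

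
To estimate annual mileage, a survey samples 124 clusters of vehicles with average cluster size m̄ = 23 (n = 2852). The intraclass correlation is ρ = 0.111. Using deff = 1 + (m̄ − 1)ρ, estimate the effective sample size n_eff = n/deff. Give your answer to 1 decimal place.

deff = 1 + (23 − 1)·0.111 = 1 + 2.442 = 3.442.
n_eff = 2852 / 3.442 = 828.6.

828.6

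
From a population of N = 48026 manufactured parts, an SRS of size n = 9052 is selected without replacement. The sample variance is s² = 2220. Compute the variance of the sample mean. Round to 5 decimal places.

0.19902

Under SRS without replacement, Var(ȳ) = (1 − f)·s²/n with f = n/N = 9052/48026 = 0.18848124.
Var(ȳ) = (1 − 0.18848124)·2220/9052 = 0.81151876·0.24524967 = 0.19902471.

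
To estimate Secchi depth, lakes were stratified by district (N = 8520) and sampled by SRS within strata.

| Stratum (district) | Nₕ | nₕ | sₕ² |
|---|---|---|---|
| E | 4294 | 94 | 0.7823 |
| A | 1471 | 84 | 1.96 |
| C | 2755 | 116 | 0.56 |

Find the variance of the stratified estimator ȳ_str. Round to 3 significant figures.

Var(ȳ_str) = Σₕ Wₕ²(1 − fₕ)sₕ²/nₕ with Wₕ = Nₕ/N, N = 8520.
E: Wₕ = 0.50399061; term = 0.50399061²·(1 − 0.02189101)·0.7823/94 = 0.0020676528.
A: Wₕ = 0.17265258; term = 0.17265258²·(1 − 0.05710401)·1.96/84 = 6.5582313 × 10^-4.
C: Wₕ = 0.32335681; term = 0.32335681²·(1 − 0.04210526)·0.56/116 = 4.835171 × 10^-4.
Sum = 0.003206993.

0.00321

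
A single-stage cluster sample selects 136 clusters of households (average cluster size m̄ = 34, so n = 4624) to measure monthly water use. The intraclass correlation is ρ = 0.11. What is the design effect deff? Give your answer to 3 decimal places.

4.630

deff = 1 + (34 − 1)·0.11 = 1 + 3.63 = 4.63.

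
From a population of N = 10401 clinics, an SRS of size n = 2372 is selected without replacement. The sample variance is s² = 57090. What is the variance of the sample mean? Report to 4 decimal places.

18.5794

Under SRS without replacement, Var(ȳ) = (1 − f)·s²/n with f = n/N = 2372/10401 = 0.22805499.
Var(ȳ) = (1 − 0.22805499)·57090/2372 = 0.77194501·24.068297 = 18.579401.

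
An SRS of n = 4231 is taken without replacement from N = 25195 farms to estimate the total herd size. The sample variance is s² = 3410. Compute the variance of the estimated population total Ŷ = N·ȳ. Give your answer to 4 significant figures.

Var(Ŷ) = N²·Var(ȳ) = N²·(1 − n/N)·s²/n.
f = 4231/25195 = 0.16793014; Var(ȳ) = 0.83206986·3410/4231 = 0.67061172.
Var(Ŷ) = 25195² · 0.67061172 = 4.2569629 × 10^8.

4.257 × 10^8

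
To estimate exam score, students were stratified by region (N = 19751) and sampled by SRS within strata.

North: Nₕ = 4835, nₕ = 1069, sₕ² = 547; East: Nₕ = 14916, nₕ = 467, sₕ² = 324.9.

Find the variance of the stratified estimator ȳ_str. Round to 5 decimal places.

0.40825

Var(ȳ_str) = Σₕ Wₕ²(1 − fₕ)sₕ²/nₕ with Wₕ = Nₕ/N, N = 19751.
North: Wₕ = 0.24479773; term = 0.24479773²·(1 − 0.22109617)·547/1069 = 0.023884065.
East: Wₕ = 0.75520227; term = 0.75520227²·(1 − 0.03130866)·324.9/467 = 0.38436587.
Sum = 0.40824994.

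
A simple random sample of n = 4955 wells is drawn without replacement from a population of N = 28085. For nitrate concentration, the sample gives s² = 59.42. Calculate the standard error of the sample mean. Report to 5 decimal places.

Under SRS without replacement, Var(ȳ) = (1 − f)·s²/n with f = n/N = 4955/28085 = 0.17642870.
Var(ȳ) = (1 − 0.17642870)·59.42/4955 = 0.82357130·0.011991927 = 0.0098762072.
SE(ȳ) = √(0.0098762072) = 0.09938.

0.09938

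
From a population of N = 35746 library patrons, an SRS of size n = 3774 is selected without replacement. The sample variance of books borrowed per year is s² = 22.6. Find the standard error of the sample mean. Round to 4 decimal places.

Under SRS without replacement, Var(ȳ) = (1 − f)·s²/n with f = n/N = 3774/35746 = 0.10557825.
Var(ȳ) = (1 − 0.10557825)·22.6/3774 = 0.89442175·0.0059883413 = 0.0053561027.
SE(ȳ) = √(0.0053561027) = 0.0732.

0.0732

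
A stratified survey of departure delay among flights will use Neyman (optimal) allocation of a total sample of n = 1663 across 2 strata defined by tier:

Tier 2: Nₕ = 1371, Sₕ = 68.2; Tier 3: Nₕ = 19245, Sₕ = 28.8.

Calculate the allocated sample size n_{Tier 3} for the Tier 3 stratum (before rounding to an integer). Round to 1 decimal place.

1423.0

Neyman allocation: nₕ = n·NₕSₕ / Σⱼ NⱼSⱼ.
Σ NⱼSⱼ = 1371·68.2 + 19245·28.8 = 647758.2.
n_{Tier 3} = 1663·19245·28.8 / 647758.2 = 1423.0.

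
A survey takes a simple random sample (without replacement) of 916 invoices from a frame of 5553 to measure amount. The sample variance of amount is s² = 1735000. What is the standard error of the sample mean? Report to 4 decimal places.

39.7701

Under SRS without replacement, Var(ȳ) = (1 − f)·s²/n with f = n/N = 916/5553 = 0.16495588.
Var(ȳ) = (1 − 0.16495588)·1735000/916 = 0.83504412·1894.1048 = 1581.6611.
SE(ȳ) = √(1581.6611) = 39.7701.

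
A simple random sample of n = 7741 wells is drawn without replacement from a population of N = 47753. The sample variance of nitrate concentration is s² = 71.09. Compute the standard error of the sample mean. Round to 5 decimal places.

Under SRS without replacement, Var(ȳ) = (1 − f)·s²/n with f = n/N = 7741/47753 = 0.16210500.
Var(ȳ) = (1 − 0.16210500)·71.09/7741 = 0.83789500·0.009183568 = 0.0076948657.
SE(ȳ) = √(0.0076948657) = 0.08772.

0.08772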